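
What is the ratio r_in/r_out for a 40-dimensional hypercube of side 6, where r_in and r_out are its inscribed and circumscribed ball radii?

For an n-cube of any side s, the inradius is s/2 and the circumradius is s√n/2, so the ratio is 1/√40 ≈ 0.158114.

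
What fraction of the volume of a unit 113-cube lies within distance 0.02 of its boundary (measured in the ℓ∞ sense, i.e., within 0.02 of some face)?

1 - (1 - 2·0.02)^113 = 1 - 0.96^113 ≈ 0.990077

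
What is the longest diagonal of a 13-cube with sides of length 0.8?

d = √(0.8² + 0.8² + ... + 0.8²) [13 terms] = √(13·0.8²) = 0.8√13 ≈ 2.88444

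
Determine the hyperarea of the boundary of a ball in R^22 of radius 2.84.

|∂B_22(2.84)| ≈ 5.36538e+08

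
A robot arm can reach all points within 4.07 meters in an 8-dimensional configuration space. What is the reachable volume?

Volume = π^{8/2}·(4.07)^8/Γ(5) ≈ 305593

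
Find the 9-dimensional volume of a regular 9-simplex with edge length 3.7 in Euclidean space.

V_9 = √(10) · 3.7^9 / (9! · 2^(9/2)) ≈ 0.0500515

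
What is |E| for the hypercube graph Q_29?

An n-cube has n·2^(n-1) edges. With n = 29: 29·268435456 = 7784628224.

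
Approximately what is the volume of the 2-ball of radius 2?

The n-ball volume is π^(n/2)·r^n/Γ(n/2+1). With n=2, r=2: V = 4·π ≈ 12.5664.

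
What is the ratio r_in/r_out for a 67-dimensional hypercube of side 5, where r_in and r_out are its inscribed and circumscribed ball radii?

Ratio = (s/2)/(s√67/2) = 67^(-1/2) ≈ 0.122169.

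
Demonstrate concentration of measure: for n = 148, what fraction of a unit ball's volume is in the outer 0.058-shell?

1 - (1-0.058)^148 ≈ 0.999856 ≈ 99.9856%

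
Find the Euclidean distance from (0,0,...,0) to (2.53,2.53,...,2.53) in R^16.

||(2.53,2.53,...,2.53)|| = √(16)·2.53 = 10.12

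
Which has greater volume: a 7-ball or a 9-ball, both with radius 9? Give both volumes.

V_7(9) ≈ 2.25984e+07. V_9(9) ≈ 1.27791e+09. The 9-ball is larger.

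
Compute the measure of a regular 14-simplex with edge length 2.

For a regular n-simplex with edge a, V = (a^n / n!)·√((n+1)/2^n). With a=2, n=14: V ≈ 5.68653e-09.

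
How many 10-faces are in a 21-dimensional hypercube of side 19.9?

Number of 10-faces = C(21,10) · 2^(21-10) = 352716 · 2048 = 722362368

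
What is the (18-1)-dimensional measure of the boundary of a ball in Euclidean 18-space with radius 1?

The surface area of an n-ball is 2π^(n/2) r^(n-1) / Γ(n/2). For n=18, r=1: π^9/20160 ≈ 1.47863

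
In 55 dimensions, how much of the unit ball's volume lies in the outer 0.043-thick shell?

Shell fraction = 1 - (1-0.043)^55 ≈ 0.910843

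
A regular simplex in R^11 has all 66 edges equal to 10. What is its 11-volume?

V_11 = √(12) · 10^11 / (11! · 2^(11/2)) ≈ 191.765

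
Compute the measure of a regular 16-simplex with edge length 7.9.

V_16 = √(17) · 7.9^16 / (16! · 2^(16/2)) ≈ 0.177173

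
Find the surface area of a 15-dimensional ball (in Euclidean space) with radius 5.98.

S_15(5.98) = 2·π^(15/2)·(5.98)^14 / Γ(15/2) ≈ 4.27896e+11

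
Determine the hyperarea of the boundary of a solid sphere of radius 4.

S_3(4) = 2·π^(3/2)·(4)^2 / Γ(3/2) = 4πr² = 4π·(4)² ≈ 201.062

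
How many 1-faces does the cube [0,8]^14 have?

Each of the 2^14 = 16384 vertices has degree 14; total edges = 14·2^14/2 = 114688.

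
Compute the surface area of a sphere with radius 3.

|∂B_3(3)| = 4πr² = 4π·(3)² ≈ 113.097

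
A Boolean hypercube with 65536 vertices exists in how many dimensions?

2^n = 65536 ⇒ n = log_2(65536) = 16.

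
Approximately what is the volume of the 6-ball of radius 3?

V_6(3) = π^(6/2) · (3)^6 / Γ(6/2 + 1) = 243·π^3/2 ≈ 3767.26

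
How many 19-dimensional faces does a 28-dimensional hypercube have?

f_19(28-cube) = (28 choose 19) · 2^9 = 3536332800.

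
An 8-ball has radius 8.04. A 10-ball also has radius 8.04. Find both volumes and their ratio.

V_8(8.04) ≈ 7.08658e+07. V_10(8.04) ≈ 2.87825e+09. Ratio V_8/V_10 ≈ 0.02462.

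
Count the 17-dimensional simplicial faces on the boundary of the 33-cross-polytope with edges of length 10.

An n-cross-polytope has 2^(k+1)·C(n,k+1) k-faces. Here 2^18·C(33,18) = 262144·1037158320 = 271884830638080.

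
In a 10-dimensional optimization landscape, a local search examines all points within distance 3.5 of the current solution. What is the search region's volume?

The n-ball volume is π^(n/2)·r^n/Γ(n/2+1). With n=10, r=3.5: V = 282475249·π^5/122880 ≈ 703475.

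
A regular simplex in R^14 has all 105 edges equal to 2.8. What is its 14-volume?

Volume = 2.8^14 · √(15/2^14) / 14! ≈ 6.31887e-07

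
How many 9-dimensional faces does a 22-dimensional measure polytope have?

f_9(22-cube) = (22 choose 9) · 2^13 = 4074864640.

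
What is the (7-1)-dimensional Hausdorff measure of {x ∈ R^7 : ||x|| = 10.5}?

S_7(10.5) = 2·π^(7/2)·(10.5)^6 / Γ(7/2) = 28588707·π^3/20 ≈ 4.43215e+07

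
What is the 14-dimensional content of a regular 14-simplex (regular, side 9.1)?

Volume = 9.1^14 · √(15/2^14) / 14! ≈ 9.26844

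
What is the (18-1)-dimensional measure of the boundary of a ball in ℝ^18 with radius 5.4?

|∂B_18(5.4)| ≈ 4.174e+12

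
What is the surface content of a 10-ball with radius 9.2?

S_10(9.2) = 2·π^(10/2)·(9.2)^9 / Γ(10/2) ≈ 1.20409e+10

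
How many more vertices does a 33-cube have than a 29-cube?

The 33-cube has 2^33 = 8589934592 vertices. The 29-cube has 2^29 = 536870912 vertices. Difference: 8589934592 - 536870912 = 8053063680.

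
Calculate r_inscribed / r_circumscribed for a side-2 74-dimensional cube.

Ratio = (s/2)/(s√74/2) = 74^(-1/2) ≈ 0.116248.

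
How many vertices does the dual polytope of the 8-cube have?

The vertices are ±e_1, ..., ±e_8, so there are 2·8 = 16.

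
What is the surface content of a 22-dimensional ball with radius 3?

S = n·V_n(r)/r = 22·V_22(3)/3 (volume-to-surface relation), giving 129140163·π^11/22400 ≈ 1.69614e+09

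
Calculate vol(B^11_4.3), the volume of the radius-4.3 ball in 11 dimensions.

The n-ball volume is π^(n/2)·r^n/Γ(n/2+1). With n=11, r=4.3: V ≈ 1.75089e+07.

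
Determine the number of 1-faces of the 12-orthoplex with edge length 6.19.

An n-cross-polytope has 2^(k+1)·C(n,k+1) k-faces. Here 2^2·C(12,2) = 4·66 = 264.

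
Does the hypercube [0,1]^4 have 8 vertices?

False. The 4-cube has 2^4 = 16 vertices.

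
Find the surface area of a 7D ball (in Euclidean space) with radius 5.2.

The surface area of an n-ball is 2π^(n/2) r^(n-1) / Γ(n/2). For n=7, r=5.2: 653881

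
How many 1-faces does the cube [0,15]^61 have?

The 61-cube has n·2^(n-1) = 61·2^60 = 61·1152921504606846976 = 70328211781017665536 edges.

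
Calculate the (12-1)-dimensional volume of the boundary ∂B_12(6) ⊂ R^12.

S_12(6) = 2·π^(12/2)·(6)^11 / Γ(12/2) = 30233088·π^6/5 ≈ 5.81315e+09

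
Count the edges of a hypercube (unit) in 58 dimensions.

The 58-cube has n·2^(n-1) = 58·2^57 = 58·144115188075855872 = 8358680908399640576 edges.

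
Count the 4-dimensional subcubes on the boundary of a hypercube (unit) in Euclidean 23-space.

f_4(23-cube) = (23 choose 4) · 2^19 = 4642570240.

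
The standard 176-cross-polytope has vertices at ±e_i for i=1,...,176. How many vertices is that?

An n-cross-polytope has 2n vertices; here n = 176, giving 352.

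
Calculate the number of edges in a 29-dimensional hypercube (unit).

An n-cube has n·2^(n-1) edges. With n = 29: 29·268435456 = 7784628224.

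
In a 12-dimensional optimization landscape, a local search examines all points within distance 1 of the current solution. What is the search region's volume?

Volume = π^{12/2}·(1)^12/Γ(7) = π^6/720 ≈ 1.33526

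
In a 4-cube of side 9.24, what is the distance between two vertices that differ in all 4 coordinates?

||(9.24,9.24,...,9.24)|| = √(4)·9.24 = 18.48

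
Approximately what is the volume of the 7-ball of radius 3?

Volume = π^{7/2}·(3)^7/Γ(9/2) = 11664·π^3/35 ≈ 10333.1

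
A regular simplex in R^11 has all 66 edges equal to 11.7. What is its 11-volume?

V_11 = √(12) · 11.7^11 / (11! · 2^(11/2)) ≈ 1078.49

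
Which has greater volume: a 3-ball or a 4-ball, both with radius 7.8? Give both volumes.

V_3(7.8) ≈ 1987.8. V_4(7.8) ≈ 18266.2. The 4-ball is larger.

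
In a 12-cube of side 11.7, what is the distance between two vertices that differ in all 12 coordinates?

The space diagonal of an n-cube of side s is s√n. Here 11.7·√12 ≈ 40.53.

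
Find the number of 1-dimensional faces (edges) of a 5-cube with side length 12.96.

The 5-cube has n·2^(n-1) = 5·2^4 = 5·16 = 80 edges.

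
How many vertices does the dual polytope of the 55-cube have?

The vertices are ±e_1, ..., ±e_55, so there are 2·55 = 110.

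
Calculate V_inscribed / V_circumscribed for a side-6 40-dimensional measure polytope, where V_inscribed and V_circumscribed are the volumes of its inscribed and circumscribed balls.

Volume scales as r^n, and r_in/r_out = 1/√40, giving (1/√40)^40 ≈ 9.09495e-33.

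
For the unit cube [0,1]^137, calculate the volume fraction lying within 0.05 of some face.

Shell fraction = 1 - (1-0.1)^137 ≈ 0.9999994615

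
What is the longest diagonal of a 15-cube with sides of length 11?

Diagonal = √15 · 11 ≈ 42.6028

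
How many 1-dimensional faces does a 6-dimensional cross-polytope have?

Each 1-face is the convex hull of 2 vertices, one chosen as ±e_i from each of 2 distinct axes: 2^2·C(6,2) = 60.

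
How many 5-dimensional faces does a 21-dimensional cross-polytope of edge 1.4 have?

An n-cross-polytope has 2^(k+1)·C(n,k+1) k-faces. Here 2^6·C(21,6) = 64·54264 = 3472896.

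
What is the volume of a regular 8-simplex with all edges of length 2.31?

V = (2.31^8 / 8!) · √((8+1) / 2^8) ≈ 0.00377031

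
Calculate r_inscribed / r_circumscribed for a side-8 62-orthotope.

r_in = 8/2 (half the side); r_out = 8√62/2 (half the diagonal). Ratio = 1/√62 ≈ 0.127.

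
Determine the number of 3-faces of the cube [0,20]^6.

f_3(6-cube) = (6 choose 3) · 2^3 = 160.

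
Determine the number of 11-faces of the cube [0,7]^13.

An n-cube has C(n,k)·2^(n-k) k-faces. Here C(13,11)·2^2 = 78·4 = 312.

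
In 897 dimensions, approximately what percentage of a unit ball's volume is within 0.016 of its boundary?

1 - (1-0.016)^897 ≈ 0.9999994793 ≈ 99.999948%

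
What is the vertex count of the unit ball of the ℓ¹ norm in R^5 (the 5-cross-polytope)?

The vertices are ±e_1, ..., ±e_5, so there are 2·5 = 10.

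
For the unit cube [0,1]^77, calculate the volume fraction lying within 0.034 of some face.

The inner cube has side 1-2·0.034 = 0.932 and volume (0.932)^77 ≈ 0.004416, so the shell holds 0.995584 of the volume.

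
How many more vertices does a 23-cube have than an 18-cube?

The 23-cube has 2^23 = 8388608 vertices. The 18-cube has 2^18 = 262144 vertices. Difference: 8388608 - 262144 = 8126464.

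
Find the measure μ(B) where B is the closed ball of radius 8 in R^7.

V_7(8) = π^(7/2) · (8)^7 / Γ(7/2 + 1) = 33554432·π^3/105 ≈ 9.90855e+06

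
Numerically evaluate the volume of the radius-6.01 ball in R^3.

V_3(6.01) = π^(3/2) · (6.01)^3 / Γ(3/2 + 1) ≈ 909.31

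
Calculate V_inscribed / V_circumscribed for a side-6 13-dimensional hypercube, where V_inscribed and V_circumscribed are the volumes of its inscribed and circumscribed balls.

Volume scales as r^n, and r_in/r_out = 1/√13, giving (1/√13)^13 ≈ 5.74603e-08.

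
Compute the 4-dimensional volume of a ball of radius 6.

The n-ball volume is π^(n/2)·r^n/Γ(n/2+1). With n=4, r=6: V = 648·π^2 ≈ 6395.5.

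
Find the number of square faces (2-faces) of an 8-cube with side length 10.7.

Number of 2-faces = C(8,2) · 2^(8-2) = 28 · 64 = 1792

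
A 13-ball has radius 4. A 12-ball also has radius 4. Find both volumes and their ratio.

V_13(4) ≈ 6.11113e+07. V_12(4) ≈ 2.2402e+07. Ratio V_13/V_12 ≈ 2.728.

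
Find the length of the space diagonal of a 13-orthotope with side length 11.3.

||(11.3,11.3,...,11.3)|| = √(13)·11.3 ≈ 40.7427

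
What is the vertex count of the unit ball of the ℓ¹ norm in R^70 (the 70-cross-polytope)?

The vertices are ±e_1, ..., ±e_70, so there are 2·70 = 140.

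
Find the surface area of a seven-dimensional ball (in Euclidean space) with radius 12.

S_7(12) = 2·π^(7/2)·(12)^6 / Γ(7/2) = 15925248·π^3/5 ≈ 9.87565e+07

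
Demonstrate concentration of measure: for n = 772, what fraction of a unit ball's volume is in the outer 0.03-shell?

1 - (1-0.03)^772 ≈ 1 - 6.134e-11 ≈ (100 - 6.13e-09)%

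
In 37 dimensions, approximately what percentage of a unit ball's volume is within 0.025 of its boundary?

1 - (1-0.025)^37 ≈ 0.608104 ≈ 60.81%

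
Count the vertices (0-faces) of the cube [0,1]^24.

Each vertex is a binary string of length 24, so there are 2^24 = 16777216.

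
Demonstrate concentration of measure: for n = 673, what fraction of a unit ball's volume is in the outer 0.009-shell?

1 - (1-0.009)^673 ≈ 0.997722 ≈ 99.77%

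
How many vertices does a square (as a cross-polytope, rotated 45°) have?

The vertices are ±e_1, ..., ±e_2, so there are 2·2 = 4.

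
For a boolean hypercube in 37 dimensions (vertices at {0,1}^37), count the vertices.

Each vertex is a binary string of length 37, so there are 2^37 = 137438953472.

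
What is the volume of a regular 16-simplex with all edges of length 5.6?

V = (5.6^16 / 16!) · √((16+1) / 2^16) ≈ 0.000720068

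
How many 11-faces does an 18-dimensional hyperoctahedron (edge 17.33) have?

An n-cross-polytope has 2^(k+1)·C(n,k+1) k-faces. Here 2^12·C(18,12) = 4096·18564 = 76038144.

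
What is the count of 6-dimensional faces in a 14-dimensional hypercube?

Choose 6 of 14 axes to span the face (C(14,6) = 3003 ways), then fix each of the remaining 8 coordinates at one of its two extreme values (2^8 = 256 ways): 3003·256 = 768768.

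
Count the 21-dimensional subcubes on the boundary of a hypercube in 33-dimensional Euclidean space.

f_21(33-cube) = (33 choose 21) · 2^12 = 1453331742720.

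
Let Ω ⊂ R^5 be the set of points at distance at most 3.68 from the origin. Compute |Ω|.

Volume = π^{5/2}·(3.68)^5/Γ(7/2) ≈ 3552.53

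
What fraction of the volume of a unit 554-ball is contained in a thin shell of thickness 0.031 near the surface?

Shell fraction = 1 - (1-0.031)^554 ≈ 0.9999999735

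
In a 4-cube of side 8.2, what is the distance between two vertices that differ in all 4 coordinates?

The space diagonal of an n-cube of side s is s√n. Here 8.2·√4 = 16.4.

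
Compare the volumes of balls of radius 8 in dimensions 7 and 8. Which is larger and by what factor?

V_7(8) ≈ 9.90855e+06, V_8(8) ≈ 6.80939e+07. The 8-ball is larger by a factor of 6.872.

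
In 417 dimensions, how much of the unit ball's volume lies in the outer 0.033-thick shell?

Shell fraction = 1 - (1-0.033)^417 ≈ 0.9999991628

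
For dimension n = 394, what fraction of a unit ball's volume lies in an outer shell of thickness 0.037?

1 - (1-0.037)^394 ≈ 0.9999996462 ≈ 99.999965%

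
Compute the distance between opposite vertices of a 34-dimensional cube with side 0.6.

||(0.6,0.6,...,0.6)|| = √(34)·0.6 ≈ 3.49857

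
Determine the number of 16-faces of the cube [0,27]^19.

An n-cube has C(n,k)·2^(n-k) k-faces. Here C(19,16)·2^3 = 969·8 = 7752.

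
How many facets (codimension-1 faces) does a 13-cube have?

f_12(13-cube) = (13 choose 12) · 2^1 = 26.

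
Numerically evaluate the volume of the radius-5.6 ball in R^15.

Volume = π^{15/2}·(5.6)^15/Γ(17/2) ≈ 6.37163e+10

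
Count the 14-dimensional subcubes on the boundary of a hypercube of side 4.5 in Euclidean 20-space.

f_14(20-cube) = (20 choose 14) · 2^6 = 2480640.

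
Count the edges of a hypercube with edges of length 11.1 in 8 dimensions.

The 8-cube has n·2^(n-1) = 8·2^7 = 8·128 = 1024 edges.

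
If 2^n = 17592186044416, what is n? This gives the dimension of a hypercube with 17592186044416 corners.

n = log_2(17592186044416) = 44.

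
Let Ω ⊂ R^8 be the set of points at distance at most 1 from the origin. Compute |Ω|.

V_8(1) = π^(8/2) · (1)^8 / Γ(8/2 + 1) = π^4/24 ≈ 4.05871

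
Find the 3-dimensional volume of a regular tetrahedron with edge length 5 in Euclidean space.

Volume = (√2/12) · 5³ = 14.7314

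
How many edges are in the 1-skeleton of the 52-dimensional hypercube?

Number of 1-faces = C(52,1)·2^(52-1) = 52·2251799813685248 = 117093590311632896.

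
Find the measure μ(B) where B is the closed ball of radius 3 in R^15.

V = 45349632·π^7/25025 ≈ 5.47329e+06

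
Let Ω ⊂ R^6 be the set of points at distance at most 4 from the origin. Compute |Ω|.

V = 2048·π^3/3 ≈ 21167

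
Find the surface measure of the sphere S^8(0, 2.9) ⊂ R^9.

S = n·V_n(r)/r = 9·V_9(2.9)/2.9 (volume-to-surface relation), giving 148506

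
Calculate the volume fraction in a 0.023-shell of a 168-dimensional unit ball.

V(inner)/V(outer) = ((1-0.023)/1)^168 ≈ 0.02006, so the shell fraction is 0.979942.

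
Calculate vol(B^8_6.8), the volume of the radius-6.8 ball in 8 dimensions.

The n-ball volume is π^(n/2)·r^n/Γ(n/2+1). With n=8, r=6.8: V ≈ 1.85549e+07.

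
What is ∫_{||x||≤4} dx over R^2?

V = 16·π ≈ 50.2655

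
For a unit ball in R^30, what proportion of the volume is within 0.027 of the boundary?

V(inner)/V(outer) = ((1-0.027)/1)^30 ≈ 0.4399, so the shell fraction is 0.560068.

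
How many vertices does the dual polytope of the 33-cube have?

Number of vertices = 2n = 66.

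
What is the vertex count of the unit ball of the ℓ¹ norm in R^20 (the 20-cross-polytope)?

An n-cross-polytope has 2n vertices; here n = 20, giving 40.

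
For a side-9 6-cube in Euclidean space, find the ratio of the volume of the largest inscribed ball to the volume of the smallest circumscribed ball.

Volume scales as r^n, and r_in/r_out = 1/√6, giving (1/√6)^6 ≈ 0.00462963.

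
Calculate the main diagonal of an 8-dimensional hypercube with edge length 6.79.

||(6.79,6.79,...,6.79)|| = √(8)·6.79 ≈ 19.205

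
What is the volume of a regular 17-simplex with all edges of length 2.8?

V = (2.8^17 / 17!) · √((17+1) / 2^17) ≈ 1.31674e-09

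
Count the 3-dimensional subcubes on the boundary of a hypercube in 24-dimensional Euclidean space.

Choose 3 of 24 axes to span the face (C(24,3) = 2024 ways), then fix each of the remaining 21 coordinates at one of its two extreme values (2^21 = 2097152 ways): 2024·2097152 = 4244635648.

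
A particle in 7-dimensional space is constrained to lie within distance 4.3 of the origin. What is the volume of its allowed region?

The n-ball volume is π^(n/2)·r^n/Γ(n/2+1). With n=7, r=4.3: V ≈ 128428.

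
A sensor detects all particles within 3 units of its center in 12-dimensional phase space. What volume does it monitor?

V_12(3) = π^(12/2) · (3)^12 / Γ(12/2 + 1) = 59049·π^6/80 ≈ 709613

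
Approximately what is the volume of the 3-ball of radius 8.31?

The n-ball volume is π^(n/2)·r^n/Γ(n/2+1). With n=3, r=8.31: V ≈ 2403.76.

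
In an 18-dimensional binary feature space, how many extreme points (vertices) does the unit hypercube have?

Each vertex is a binary string of length 18, so there are 2^18 = 262144.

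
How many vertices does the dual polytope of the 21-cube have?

Number of vertices = 2n = 42.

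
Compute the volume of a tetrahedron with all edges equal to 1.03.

Volume = (√2/12) · 1.03³ = 0.128779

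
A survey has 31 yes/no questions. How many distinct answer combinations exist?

Number of vertices = 2^31 = 2147483648.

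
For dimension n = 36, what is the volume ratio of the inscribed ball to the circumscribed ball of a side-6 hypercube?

Volume scales as r^n, and r_in/r_out = 1/√36, giving (1/√36)^36 ≈ 9.69516e-29.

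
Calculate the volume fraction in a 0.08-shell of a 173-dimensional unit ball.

V(inner)/V(outer) = ((1-0.08)/1)^173 ≈ 5.436e-07, so the shell fraction is 0.9999994564.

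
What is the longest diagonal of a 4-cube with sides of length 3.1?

||(3.1,3.1,...,3.1)|| = √(4)·3.1 = 6.2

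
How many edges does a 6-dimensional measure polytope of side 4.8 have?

Number of 1-faces = C(6,1)·2^(6-1) = 6·32 = 192.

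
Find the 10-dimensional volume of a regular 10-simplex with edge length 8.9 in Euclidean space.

Volume = 8.9^10 · √(11/2^10) / 10! ≈ 89.0601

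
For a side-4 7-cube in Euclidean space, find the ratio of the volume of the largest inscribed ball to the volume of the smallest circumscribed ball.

Volume scales as r^n, and r_in/r_out = 1/√7, giving (1/√7)^7 ≈ 0.00110194.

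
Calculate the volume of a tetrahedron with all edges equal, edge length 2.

Volume = (√2/12) · 2³ = 0.942809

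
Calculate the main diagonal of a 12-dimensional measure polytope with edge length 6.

d = √(6² + 6² + ... + 6²) [12 terms] = √(12·6²) = 6√12 ≈ 20.7846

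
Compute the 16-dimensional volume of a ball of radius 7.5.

V_16(7.5) = π^(16/2) · (7.5)^16 / Γ(16/2 + 1) = 145964630126953125·π^8/58720256 ≈ 2.35862e+13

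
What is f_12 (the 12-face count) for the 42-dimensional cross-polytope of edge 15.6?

f_12(42-orthoplex) = 2^13 · (42 choose 13) = 209049446645760.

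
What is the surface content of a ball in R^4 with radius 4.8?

The surface area of an n-ball is 2π^(n/2) r^(n-1) / Γ(n/2). For n=4, r=4.8: 2183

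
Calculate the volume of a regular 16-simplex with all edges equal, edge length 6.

V_16 = √(17) · 6^16 / (16! · 2^(16/2)) ≈ 0.00217163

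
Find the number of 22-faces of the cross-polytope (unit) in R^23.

f_22(23-orthoplex) = 2^23 · (23 choose 23) = 8388608.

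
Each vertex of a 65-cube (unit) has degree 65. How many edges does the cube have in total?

An n-cube has n·2^(n-1) edges. With n = 65: 65·18446744073709551616 = 1199038364791120855040.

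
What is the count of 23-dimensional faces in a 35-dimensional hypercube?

An n-cube has C(n,k)·2^(n-k) k-faces. Here C(35,23)·2^12 = 834451800·4096 = 3417914572800.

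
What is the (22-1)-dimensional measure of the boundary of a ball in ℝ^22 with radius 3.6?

The surface area of an n-ball is 2π^(n/2) r^(n-1) / Γ(n/2). For n=22, r=3.6: 7.80312e+10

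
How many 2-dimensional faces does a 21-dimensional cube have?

An n-cube has C(n,k)·2^(n-k) k-faces. Here C(21,2)·2^19 = 210·524288 = 110100480.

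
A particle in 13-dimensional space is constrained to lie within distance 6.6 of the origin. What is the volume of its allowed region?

Volume = π^{13/2}·(6.6)^13/Γ(15/2) ≈ 4.10594e+10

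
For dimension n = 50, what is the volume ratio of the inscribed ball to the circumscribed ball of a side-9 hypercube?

V_in / V_out = (r_in/r_out)^50 = (1/√50)^50 = 50^(-50/2) ≈ 3.35544e-43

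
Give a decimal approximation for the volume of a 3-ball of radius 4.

Volume = π^{3/2}·(4)^3/Γ(5/2) = 256·π/3 ≈ 268.083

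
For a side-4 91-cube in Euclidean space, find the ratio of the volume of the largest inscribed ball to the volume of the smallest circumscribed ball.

The radii are 4/2 and 4√91/2, so the volume ratio is (1/√91)^91 = 91^{-91/2} ≈ 7.30494e-90.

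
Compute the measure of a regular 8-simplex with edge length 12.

V = (12^8 / 8!) · √((8+1) / 2^8) ≈ 1999.54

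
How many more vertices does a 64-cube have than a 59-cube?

The 64-cube has 2^64 = 18446744073709551616 vertices. The 59-cube has 2^59 = 576460752303423488 vertices. Difference: 18446744073709551616 - 576460752303423488 = 17870283321406128128.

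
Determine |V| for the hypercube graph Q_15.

The 15-cube has 2^15 = 32768 vertices.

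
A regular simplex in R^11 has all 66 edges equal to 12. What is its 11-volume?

For a regular n-simplex with edge a, V = (a^n / n!)·√((n+1)/2^n). With a=12, n=11: V ≈ 1424.83.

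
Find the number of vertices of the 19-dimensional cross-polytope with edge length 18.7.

An n-cross-polytope has 2n vertices; here n = 19, giving 38.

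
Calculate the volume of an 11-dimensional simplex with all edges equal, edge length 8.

V = (8^11 / 11!) · √((11+1) / 2^11) ≈ 16.4725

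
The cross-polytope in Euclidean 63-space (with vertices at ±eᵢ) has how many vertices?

The vertices are ±e_1, ..., ±e_63, so there are 2·63 = 126.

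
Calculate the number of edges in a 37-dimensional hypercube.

An n-cube has n·2^(n-1) edges. With n = 37: 37·68719476736 = 2542620639232.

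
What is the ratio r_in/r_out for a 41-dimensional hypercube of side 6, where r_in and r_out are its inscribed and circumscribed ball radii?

Ratio = (s/2)/(s√41/2) = 41^(-1/2) ≈ 0.156174.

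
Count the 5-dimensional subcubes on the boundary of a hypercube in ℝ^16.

Choose 5 of 16 axes to span the face (C(16,5) = 4368 ways), then fix each of the remaining 11 coordinates at one of its two extreme values (2^11 = 2048 ways): 4368·2048 = 8945664.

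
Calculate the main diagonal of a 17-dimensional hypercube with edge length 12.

||(12,12,...,12)|| = √(17)·12 ≈ 49.4773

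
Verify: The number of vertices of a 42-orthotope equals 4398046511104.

True. The 42-cube has 2^42 = 4398046511104 vertices.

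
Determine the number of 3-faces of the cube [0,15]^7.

Number of 3-faces = C(7,3) · 2^(7-3) = 35 · 16 = 560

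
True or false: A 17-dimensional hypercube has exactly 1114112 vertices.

False. The 17-cube has 2^17 = 131072 vertices.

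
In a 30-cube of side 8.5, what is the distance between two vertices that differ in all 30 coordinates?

The space diagonal of an n-cube of side s is s√n. Here 8.5·√30 ≈ 46.5564.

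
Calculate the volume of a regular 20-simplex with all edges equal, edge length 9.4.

V_20 = √(21) · 9.4^20 / (20! · 2^(20/2)) ≈ 0.0533632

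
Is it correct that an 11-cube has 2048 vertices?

True. The 11-cube has 2^11 = 2048 vertices.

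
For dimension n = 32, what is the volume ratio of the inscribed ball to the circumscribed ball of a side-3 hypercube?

V_in/V_out = n^(-n/2) = 32^(-32/2) ≈ 8.27181e-25.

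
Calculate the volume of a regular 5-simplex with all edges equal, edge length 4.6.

Volume = 4.6^5 · √(6/2^5) / 5! ≈ 7.43205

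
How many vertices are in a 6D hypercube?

Number of 0-faces = C(6,0) · 2^(6-0) = 1 · 64 = 64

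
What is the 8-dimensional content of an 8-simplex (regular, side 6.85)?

For a regular n-simplex with edge a, V = (a^n / n!)·√((n+1)/2^n). With a=6.85, n=8: V ≈ 22.5427.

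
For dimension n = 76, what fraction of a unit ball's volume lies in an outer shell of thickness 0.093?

1 - (1-0.093)^76 ≈ 0.9994 ≈ 99.94%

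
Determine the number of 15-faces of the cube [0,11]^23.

An n-cube has C(n,k)·2^(n-k) k-faces. Here C(23,15)·2^8 = 490314·256 = 125520384.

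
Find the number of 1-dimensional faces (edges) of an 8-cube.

The 8-cube has n·2^(n-1) = 8·2^7 = 8·128 = 1024 edges.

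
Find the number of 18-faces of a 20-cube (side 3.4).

An n-cube has C(n,k)·2^(n-k) k-faces. Here C(20,18)·2^2 = 190·4 = 760.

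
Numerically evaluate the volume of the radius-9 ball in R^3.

V_3(9) = π^(3/2) · (9)^3 / Γ(3/2 + 1) = 972·π ≈ 3053.63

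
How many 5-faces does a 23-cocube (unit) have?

Number of 5-faces = 2^(5+1) · C(23,5+1) = 64 · 100947 = 6460608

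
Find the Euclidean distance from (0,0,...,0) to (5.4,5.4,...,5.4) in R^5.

||(5.4,5.4,...,5.4)|| = √(5)·5.4 ≈ 12.0748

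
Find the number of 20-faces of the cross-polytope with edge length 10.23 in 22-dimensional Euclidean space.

Each 20-face is the convex hull of 21 vertices, one chosen as ±e_i from each of 21 distinct axes: 2^21·C(22,21) = 46137344.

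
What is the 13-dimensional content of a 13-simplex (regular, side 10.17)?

V_13 = √(14) · 10.17^13 / (13! · 2^(13/2)) ≈ 82.6535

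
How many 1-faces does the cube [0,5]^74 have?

Each of the 2^74 = 18889465931478580854784 vertices has degree 74; total edges = 74·2^74/2 = 698910239464707491627008.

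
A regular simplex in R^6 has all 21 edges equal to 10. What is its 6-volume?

V = (10^6 / 6!) · √((6+1) / 2^6) ≈ 459.332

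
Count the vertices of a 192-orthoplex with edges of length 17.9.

The vertices are ±e_1, ..., ±e_192, so there are 2·192 = 384.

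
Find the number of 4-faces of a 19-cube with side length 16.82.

An n-cube has C(n,k)·2^(n-k) k-faces. Here C(19,4)·2^15 = 3876·32768 = 127008768.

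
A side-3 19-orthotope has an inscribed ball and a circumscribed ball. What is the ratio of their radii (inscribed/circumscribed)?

For an n-cube of any side s, the inradius is s/2 and the circumradius is s√n/2, so the ratio is 1/√19 ≈ 0.229416.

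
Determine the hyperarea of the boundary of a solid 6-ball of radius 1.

The surface area of an n-ball is 2π^(n/2) r^(n-1) / Γ(n/2). For n=6, r=1: π^3 ≈ 31.0063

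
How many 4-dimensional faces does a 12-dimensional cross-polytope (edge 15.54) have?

f_4(12-orthoplex) = 2^5 · (12 choose 5) = 25344.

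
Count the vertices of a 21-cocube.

The 21-dimensional cross-polytope has 2n = 2·21 = 42 vertices.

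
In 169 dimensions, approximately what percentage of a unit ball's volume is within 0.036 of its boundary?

1 - (1-0.036)^169 ≈ 0.997963 ≈ 99.80%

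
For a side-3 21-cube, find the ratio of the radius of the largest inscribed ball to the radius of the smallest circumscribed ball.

For an n-cube of any side s, the inradius is s/2 and the circumradius is s√n/2, so the ratio is 1/√21 ≈ 0.218218.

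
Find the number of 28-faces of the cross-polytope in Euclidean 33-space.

f_28(33-orthoplex) = 2^29 · (33 choose 29) = 21968757719040.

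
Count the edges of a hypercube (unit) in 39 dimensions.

Each of the 2^39 = 549755813888 vertices has degree 39; total edges = 39·2^39/2 = 10720238370816.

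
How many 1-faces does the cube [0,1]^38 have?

An n-cube has n·2^(n-1) edges. With n = 38: 38·137438953472 = 5222680231936.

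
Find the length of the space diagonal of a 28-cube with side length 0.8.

The space diagonal of an n-cube of side s is s√n. Here 0.8·√28 ≈ 4.2332.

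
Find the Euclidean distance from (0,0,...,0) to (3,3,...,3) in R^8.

The space diagonal of an n-cube of side s is s√n. Here 3·√8 ≈ 8.48528.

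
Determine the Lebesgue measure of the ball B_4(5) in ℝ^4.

V = 625·π^2/2 ≈ 3084.25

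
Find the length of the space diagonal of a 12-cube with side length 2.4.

||(2.4,2.4,...,2.4)|| = √(12)·2.4 ≈ 8.31384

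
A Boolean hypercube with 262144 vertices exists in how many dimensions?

n = log_2(262144) = 18.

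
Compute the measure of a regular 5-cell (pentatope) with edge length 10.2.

V = (10.2^4 / 4!) · √((4+1) / 2^4) ≈ 252.124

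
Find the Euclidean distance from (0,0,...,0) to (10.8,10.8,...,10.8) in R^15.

||(10.8,10.8,...,10.8)|| = √(15)·10.8 ≈ 41.8282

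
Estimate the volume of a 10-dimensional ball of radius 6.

The n-ball volume is π^(n/2)·r^n/Γ(n/2+1). With n=10, r=6: V = 2519424·π^5/5 ≈ 1.54199e+08.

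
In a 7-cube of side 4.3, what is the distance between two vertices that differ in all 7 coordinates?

||(4.3,4.3,...,4.3)|| = √(7)·4.3 ≈ 11.3767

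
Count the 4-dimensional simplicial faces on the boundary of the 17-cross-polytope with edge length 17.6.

Each 4-face is the convex hull of 5 vertices, one chosen as ±e_i from each of 5 distinct axes: 2^5·C(17,5) = 198016.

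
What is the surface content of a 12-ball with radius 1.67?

S = n·V_n(r)/r = 12·V_12(1.67)/1.67 (volume-to-surface relation), giving 4514.7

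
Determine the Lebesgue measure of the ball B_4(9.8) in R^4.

Volume = π^{4/2}·(9.8)^4/Γ(3) ≈ 45517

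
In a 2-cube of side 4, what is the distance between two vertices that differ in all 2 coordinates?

||(4,4,...,4)|| = √(2)·4 ≈ 5.65685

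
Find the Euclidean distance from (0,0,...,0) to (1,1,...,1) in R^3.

||(1,1,...,1)|| = √(3)·1 ≈ 1.73205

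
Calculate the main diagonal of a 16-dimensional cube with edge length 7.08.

||(7.08,7.08,...,7.08)|| = √(16)·7.08 = 28.32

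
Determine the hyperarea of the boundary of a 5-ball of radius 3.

S = n·V_n(r)/r = 5·V_5(3)/3 (volume-to-surface relation), giving 216·π^2 ≈ 2131.83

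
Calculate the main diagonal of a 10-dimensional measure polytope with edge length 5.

The space diagonal of an n-cube of side s is s√n. Here 5·√10 ≈ 15.8114.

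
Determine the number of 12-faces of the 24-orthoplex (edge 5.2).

Number of 12-faces = 2^(12+1) · C(24,12+1) = 8192 · 2496144 = 20448411648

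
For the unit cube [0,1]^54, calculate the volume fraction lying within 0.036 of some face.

The inner cube has side 1-2·0.036 = 0.928 and volume (0.928)^54 ≈ 0.01768, so the shell holds 0.982316 of the volume.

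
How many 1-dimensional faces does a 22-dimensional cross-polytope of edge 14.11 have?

An n-cross-polytope has 2^(k+1)·C(n,k+1) k-faces. Here 2^2·C(22,2) = 4·231 = 924.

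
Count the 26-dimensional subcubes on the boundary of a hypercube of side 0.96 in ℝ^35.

An n-cube has C(n,k)·2^(n-k) k-faces. Here C(35,26)·2^9 = 70607460·512 = 36151019520.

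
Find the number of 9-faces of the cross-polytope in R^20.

f_9(20-orthoplex) = 2^10 · (20 choose 10) = 189190144.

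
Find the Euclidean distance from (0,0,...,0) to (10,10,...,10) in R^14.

Diagonal = √14 · 10 ≈ 37.4166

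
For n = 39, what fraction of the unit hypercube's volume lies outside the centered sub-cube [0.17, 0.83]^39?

Shell fraction = 1 - (1-0.34)^39 ≈ 0.9999999083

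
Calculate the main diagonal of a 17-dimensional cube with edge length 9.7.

The space diagonal of an n-cube of side s is s√n. Here 9.7·√17 ≈ 39.9941.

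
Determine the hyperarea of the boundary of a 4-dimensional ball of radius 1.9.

The surface area of an n-ball is 2π^(n/2) r^(n-1) / Γ(n/2). For n=4, r=1.9: 135.391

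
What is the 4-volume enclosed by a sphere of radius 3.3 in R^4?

The n-ball volume is π^(n/2)·r^n/Γ(n/2+1). With n=4, r=3.3: V ≈ 585.229.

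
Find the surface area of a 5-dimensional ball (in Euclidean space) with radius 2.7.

|∂B_5(2.7)| ≈ 1398.7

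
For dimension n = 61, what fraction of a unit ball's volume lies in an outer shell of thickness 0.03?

1 - (1-0.03)^61 ≈ 0.844018 ≈ 84.40%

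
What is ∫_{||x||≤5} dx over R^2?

V = 25·π ≈ 78.5398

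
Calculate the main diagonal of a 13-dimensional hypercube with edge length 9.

The space diagonal of an n-cube of side s is s√n. Here 9·√13 ≈ 32.45.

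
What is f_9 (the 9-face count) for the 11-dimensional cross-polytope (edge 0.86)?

Number of 9-faces = 2^(9+1) · C(11,9+1) = 1024 · 11 = 11264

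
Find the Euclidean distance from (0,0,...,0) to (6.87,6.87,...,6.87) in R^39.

||(6.87,6.87,...,6.87)|| = √(39)·6.87 ≈ 42.9031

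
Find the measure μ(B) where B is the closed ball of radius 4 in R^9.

The n-ball volume is π^(n/2)·r^n/Γ(n/2+1). With n=9, r=4: V = 8388608·π^4/945 ≈ 864684.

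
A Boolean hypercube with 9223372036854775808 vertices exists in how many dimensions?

2^n = 9223372036854775808 ⇒ n = log_2(9223372036854775808) = 63.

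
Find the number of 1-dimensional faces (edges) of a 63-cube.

Each of the 2^63 = 9223372036854775808 vertices has degree 63; total edges = 63·2^63/2 = 290536219160925437952.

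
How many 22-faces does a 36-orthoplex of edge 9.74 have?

Each 22-face is the convex hull of 23 vertices, one chosen as ±e_i from each of 23 distinct axes: 2^23·C(36,23) = 19384308124876800.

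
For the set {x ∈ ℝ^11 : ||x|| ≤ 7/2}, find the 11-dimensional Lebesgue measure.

The n-ball volume is π^(n/2)·r^n/Γ(n/2+1). With n=11, r=7/2: V = 282475249·π^5/47520 ≈ 1.81909e+06.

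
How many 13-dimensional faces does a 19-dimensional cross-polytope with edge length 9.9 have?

Number of 13-faces = 2^(13+1) · C(19,13+1) = 16384 · 11628 = 190513152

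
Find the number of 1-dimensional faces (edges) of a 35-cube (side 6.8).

An n-cube has n·2^(n-1) edges. With n = 35: 35·17179869184 = 601295421440.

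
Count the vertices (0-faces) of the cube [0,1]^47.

An n-cube has 2^n vertices; for n = 47 that is 2^47 = 140737488355328.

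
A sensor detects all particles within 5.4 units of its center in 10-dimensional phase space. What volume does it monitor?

Volume = π^{10/2}·(5.4)^10/Γ(6) ≈ 5.37658e+07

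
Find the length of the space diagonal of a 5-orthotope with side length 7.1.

Diagonal = √5 · 7.1 ≈ 15.8761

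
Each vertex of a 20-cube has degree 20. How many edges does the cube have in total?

Number of 1-faces = C(20,1)·2^(20-1) = 20·524288 = 10485760.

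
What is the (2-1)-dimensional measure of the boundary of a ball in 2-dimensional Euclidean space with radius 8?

|∂B_2(8)| = 2πr = 2π·8 ≈ 50.2655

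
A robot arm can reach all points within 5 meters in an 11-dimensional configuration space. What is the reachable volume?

V = 625000000·π^5/2079 ≈ 9.19973e+07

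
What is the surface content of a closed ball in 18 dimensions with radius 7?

S_18(7) = 2·π^(18/2)·(7)^17 / Γ(18/2) = 33232930569601·π^9/2880 ≈ 3.43974e+14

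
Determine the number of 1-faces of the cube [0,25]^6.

An n-cube has C(n,k)·2^(n-k) k-faces. Here C(6,1)·2^5 = 6·32 = 192.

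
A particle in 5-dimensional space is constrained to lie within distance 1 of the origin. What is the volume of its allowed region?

The n-ball volume is π^(n/2)·r^n/Γ(n/2+1). With n=5, r=1: V = 8·π^2/15 ≈ 5.26379.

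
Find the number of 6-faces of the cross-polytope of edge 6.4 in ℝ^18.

f_6(18-orthoplex) = 2^7 · (18 choose 7) = 4073472.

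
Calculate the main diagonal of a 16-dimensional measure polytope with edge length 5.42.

||(5.42,5.42,...,5.42)|| = √(16)·5.42 = 21.68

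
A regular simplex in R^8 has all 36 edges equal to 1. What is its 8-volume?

For a regular n-simplex with edge a, V = (a^n / n!)·√((n+1)/2^n). With a=1, n=8: V ≈ 4.6503e-06.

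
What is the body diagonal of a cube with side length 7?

The space diagonal of an n-cube of side s is s√n. Here 7·√3 ≈ 12.1244.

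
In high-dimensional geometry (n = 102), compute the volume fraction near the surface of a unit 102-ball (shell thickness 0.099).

1 - (1-0.099)^102 ≈ 0.999976 ≈ 99.997590%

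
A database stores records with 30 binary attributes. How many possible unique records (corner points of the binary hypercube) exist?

The 30-cube has 2^30 = 1073741824 vertices.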